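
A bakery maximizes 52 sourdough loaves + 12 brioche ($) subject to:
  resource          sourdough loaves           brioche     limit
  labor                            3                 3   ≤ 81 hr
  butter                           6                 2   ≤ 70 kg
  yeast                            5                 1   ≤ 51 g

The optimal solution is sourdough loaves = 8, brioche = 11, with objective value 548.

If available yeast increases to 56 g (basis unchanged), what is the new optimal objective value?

588

At the optimum: labor uses 57 of 81 (slack = 24); butter uses 70 of 70 (binding); yeast uses 51 of 51 (binding).
Slack constraints have shadow price 0 (complementary slackness).
The binding rows give the dual system: 6·y_butter + 5·y_yeast = 52 and 2·y_butter + 1·y_yeast = 12.
→ y_butter = 2 and y_yeast = 8.
Δz = y_yeast·Δb = 8 × (5) = 40, so new z* = 548 + 40 = 588.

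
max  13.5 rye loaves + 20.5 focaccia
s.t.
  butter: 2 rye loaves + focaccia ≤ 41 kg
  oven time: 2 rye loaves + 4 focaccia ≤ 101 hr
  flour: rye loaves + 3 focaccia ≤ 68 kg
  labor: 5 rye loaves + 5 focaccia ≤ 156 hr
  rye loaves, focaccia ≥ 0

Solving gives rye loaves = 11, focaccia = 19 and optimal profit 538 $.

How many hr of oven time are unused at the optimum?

3

oven time used = 2·11 + 4·19 = 98; slack = 101 − 98 = 3.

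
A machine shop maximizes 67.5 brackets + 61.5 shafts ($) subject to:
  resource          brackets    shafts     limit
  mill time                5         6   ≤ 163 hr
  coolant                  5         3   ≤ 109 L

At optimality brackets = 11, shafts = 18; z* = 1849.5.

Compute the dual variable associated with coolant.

Check each constraint at x*: mill time 163/163 (tight); coolant 109/109 (tight).
From A_Bᵀ y = c: 5·y_mill time + 5·y_coolant = 67.5; 6·y_mill time + 3·y_coolant = 61.5.
This yields shadow prices y_mill time = 7, y_coolant = 6.5.
Shadow price of coolant = 6.5.

6.5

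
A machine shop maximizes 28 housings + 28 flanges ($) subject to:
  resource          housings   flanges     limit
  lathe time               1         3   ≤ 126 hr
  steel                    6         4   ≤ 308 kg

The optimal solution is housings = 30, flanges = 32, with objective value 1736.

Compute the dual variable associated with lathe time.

Both lathe time and steel are binding at x*.
Dual feasibility on the basic columns requires 1·y_lathe time + 6·y_steel = 28, 3·y_lathe time + 4·y_steel = 28.
→ y_lathe time = 4 and y_steel = 4.
Shadow price of lathe time = 4.

4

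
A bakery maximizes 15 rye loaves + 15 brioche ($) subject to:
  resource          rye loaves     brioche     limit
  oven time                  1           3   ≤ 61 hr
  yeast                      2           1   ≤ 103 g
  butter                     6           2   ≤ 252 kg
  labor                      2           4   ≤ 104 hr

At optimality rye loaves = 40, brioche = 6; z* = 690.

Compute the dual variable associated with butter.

Binding: butter and labor. Non-binding: oven time (3 unused), yeast (17 unused).
Slack constraints have shadow price 0 (complementary slackness).
Dual feasibility on the basic columns requires 6·y_butter + 2·y_labor = 15, 2·y_butter + 4·y_labor = 15.
→ y_butter = 1.5 and y_labor = 3.
Shadow price of butter = 1.5.

1.5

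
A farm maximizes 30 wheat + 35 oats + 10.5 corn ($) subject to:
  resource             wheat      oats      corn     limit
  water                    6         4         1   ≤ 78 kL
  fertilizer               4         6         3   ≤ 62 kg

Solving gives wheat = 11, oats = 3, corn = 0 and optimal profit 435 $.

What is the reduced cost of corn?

-5

Check each constraint at x*: water 78/78 (tight); fertilizer 62/62 (tight).
The binding rows give the dual system: 6·y_water + 4·y_fertilizer = 30 and 4·y_water + 6·y_fertilizer = 35.
Solving: y_water = 2, y_fertilizer = 4.5.
Reduced cost of corn: c₃ − yᵀa₃ = 10.5 − (2·1 + 4.5·3) = 10.5 − 15.5 = -5.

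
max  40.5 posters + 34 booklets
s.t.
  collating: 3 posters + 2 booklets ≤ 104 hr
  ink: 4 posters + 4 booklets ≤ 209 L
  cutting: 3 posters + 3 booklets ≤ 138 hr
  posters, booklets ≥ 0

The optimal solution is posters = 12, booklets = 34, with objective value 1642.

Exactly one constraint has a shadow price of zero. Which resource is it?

ink

collating: 104/104 (binding)
ink: 184/209 (slack 25)
cutting: 138/138 (binding)
By complementary slackness, a constraint with positive slack has shadow price 0 → ink.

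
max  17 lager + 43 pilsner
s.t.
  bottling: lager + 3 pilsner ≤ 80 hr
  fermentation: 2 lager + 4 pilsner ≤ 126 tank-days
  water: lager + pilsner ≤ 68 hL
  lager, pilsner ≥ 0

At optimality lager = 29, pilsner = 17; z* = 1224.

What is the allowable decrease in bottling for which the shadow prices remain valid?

Binding constraints: bottling, fermentation. The basis is B = [[1,3],[2,4]] with det -2.
Per unit decrease in bottling, x* moves by d = (2, -1).
The basis stays optimal until pilsner reaches 0; allowable decrease = 17 hr.

17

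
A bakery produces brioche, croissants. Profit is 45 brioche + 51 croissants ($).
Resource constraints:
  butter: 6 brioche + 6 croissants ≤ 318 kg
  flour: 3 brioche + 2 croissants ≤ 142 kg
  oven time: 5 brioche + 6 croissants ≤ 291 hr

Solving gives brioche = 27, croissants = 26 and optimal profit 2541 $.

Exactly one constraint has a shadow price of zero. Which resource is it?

butter: 318/318 (binding)
flour: 133/142 (slack 9)
oven time: 291/291 (binding)
By complementary slackness, a constraint with positive slack has shadow price 0 → flour.

flour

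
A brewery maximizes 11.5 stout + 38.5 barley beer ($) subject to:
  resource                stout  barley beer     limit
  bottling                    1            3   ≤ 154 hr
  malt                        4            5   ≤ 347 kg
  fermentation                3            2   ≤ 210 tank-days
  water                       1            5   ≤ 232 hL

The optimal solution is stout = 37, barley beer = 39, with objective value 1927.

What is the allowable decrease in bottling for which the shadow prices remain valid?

Binding constraints: bottling, water. The basis is B = [[1,3],[1,5]] with det 2.
Per unit decrease in bottling, x* moves by d = (-2.5, 0.5).
The basis stays optimal until stout reaches 0; allowable decrease = 14.8 hr.

14.8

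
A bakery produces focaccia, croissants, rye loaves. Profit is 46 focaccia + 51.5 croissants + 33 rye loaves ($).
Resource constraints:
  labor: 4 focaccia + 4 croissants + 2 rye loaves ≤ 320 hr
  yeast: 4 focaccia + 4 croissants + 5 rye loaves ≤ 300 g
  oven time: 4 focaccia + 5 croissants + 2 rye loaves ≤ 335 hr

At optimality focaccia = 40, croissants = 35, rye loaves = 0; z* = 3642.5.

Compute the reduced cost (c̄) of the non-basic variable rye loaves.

Binding: yeast and oven time. Non-binding: labor (20 unused).
Slack constraints have shadow price 0 (complementary slackness).
From A_Bᵀ y = c: 4·y_yeast + 4·y_oven time = 46; 4·y_yeast + 5·y_oven time = 51.5.
→ y_yeast = 6 and y_oven time = 5.5.
Reduced cost of rye loaves: c₃ − yᵀa₃ = 33 − (6·5 + 5.5·2) = 33 − 41 = -8.

-8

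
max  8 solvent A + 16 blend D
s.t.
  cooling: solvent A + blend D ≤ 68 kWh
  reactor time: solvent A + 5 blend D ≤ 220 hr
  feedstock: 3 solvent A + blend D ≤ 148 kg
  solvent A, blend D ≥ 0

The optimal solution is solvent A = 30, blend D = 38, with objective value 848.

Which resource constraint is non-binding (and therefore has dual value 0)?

cooling: 68/68 (binding)
reactor time: 220/220 (binding)
feedstock: 128/148 (slack 20)
By complementary slackness, a constraint with positive slack has shadow price 0 → feedstock.

feedstock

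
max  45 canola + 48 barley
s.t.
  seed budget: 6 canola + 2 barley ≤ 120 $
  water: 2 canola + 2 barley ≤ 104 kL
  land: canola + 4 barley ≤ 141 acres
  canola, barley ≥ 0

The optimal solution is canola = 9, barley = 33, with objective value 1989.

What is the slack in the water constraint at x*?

water used = 2·9 + 2·33 = 84; slack = 104 − 84 = 20.

20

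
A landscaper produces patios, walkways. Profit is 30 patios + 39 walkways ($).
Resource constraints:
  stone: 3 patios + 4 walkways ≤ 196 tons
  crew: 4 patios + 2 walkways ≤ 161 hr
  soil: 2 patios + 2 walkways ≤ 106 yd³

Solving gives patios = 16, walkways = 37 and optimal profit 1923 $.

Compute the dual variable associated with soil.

Binding: stone and soil. Non-binding: crew (23 unused).
Slack constraints have shadow price 0 (complementary slackness).
From A_Bᵀ y = c: 3·y_stone + 2·y_soil = 30; 4·y_stone + 2·y_soil = 39.
→ y_stone = 9 and y_soil = 1.5.
Shadow price of soil = 1.5.

1.5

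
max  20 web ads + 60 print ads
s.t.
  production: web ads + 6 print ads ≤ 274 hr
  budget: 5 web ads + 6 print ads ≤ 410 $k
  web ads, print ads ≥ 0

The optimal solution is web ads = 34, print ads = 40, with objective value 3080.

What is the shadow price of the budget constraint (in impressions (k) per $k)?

2.5

Both production and budget are binding at x*.
Dual feasibility on the basic columns requires 1·y_production + 5·y_budget = 20, 6·y_production + 6·y_budget = 60.
Solving: y_production = 7.5, y_budget = 2.5.
Shadow price of budget = 2.5.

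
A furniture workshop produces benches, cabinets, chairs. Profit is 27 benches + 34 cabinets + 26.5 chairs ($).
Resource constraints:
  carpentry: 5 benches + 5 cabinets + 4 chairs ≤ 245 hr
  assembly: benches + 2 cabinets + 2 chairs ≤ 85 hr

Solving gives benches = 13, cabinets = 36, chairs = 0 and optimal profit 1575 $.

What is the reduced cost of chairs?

-3.5

Both carpentry and assembly are binding at x*.
From A_Bᵀ y = c: 5·y_carpentry + 1·y_assembly = 27; 5·y_carpentry + 2·y_assembly = 34.
This yields shadow prices y_carpentry = 4, y_assembly = 7.
Reduced cost of chairs: c₃ − yᵀa₃ = 26.5 − (4·4 + 7·2) = 26.5 − 30 = -3.5.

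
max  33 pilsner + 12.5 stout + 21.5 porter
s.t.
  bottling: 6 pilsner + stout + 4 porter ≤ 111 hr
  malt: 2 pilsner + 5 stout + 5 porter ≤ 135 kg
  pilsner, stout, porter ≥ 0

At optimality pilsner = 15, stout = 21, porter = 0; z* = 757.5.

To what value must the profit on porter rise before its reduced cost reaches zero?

Both bottling and malt are binding at x*.
Dual feasibility on the basic columns requires 6·y_bottling + 2·y_malt = 33, 1·y_bottling + 5·y_malt = 12.5.
→ y_bottling = 5 and y_malt = 1.5.
porter enters the basis when its profit ≥ yᵀa₃ = 5·4 + 1.5·5 = 27.5.

27.5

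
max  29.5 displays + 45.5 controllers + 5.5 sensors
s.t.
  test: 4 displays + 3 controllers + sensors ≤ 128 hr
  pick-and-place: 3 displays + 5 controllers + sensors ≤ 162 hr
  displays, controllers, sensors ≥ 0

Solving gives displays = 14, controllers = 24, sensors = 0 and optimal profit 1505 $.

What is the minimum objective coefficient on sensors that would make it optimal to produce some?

At the optimum: test uses 128 of 128 (binding); pick-and-place uses 162 of 162 (binding).
Dual feasibility on the basic columns requires 4·y_test + 3·y_pick-and-place = 29.5, 3·y_test + 5·y_pick-and-place = 45.5.
This yields shadow prices y_test = 1, y_pick-and-place = 8.5.
sensors enters the basis when its profit ≥ yᵀa₃ = 1·1 + 8.5·1 = 9.5.

9.5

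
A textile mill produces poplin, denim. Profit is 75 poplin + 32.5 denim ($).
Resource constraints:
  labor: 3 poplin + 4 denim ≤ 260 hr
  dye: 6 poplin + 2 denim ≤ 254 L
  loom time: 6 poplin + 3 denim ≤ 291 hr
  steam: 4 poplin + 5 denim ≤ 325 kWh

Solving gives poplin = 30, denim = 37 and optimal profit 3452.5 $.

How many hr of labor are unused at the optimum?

labor used = 3·30 + 4·37 = 238; slack = 260 − 238 = 22.

22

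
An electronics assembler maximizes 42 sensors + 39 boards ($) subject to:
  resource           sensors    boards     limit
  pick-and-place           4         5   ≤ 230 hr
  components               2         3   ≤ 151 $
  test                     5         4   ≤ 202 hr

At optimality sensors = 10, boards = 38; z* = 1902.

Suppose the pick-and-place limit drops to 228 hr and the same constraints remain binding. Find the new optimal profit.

1896

Binding: pick-and-place and test. Non-binding: components (17 unused).
By complementary slackness, y = 0 for the non-binding constraint.
From A_Bᵀ y = c: 4·y_pick-and-place + 5·y_test = 42; 5·y_pick-and-place + 4·y_test = 39.
→ y_pick-and-place = 3 and y_test = 6.
Δz = y_pick-and-place·Δb = 3 × (-2) = -6, so new z* = 1902 − 6 = 1896.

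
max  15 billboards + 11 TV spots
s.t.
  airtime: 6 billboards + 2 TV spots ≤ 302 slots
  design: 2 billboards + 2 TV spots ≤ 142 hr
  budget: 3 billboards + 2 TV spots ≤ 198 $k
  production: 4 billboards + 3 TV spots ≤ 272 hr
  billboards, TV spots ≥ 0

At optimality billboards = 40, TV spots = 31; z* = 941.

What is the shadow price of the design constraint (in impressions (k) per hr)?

Check each constraint at x*: airtime 302/302 (tight); design 142/142 (tight); budget 182/198 (slack 16); production 253/272 (slack 19).
Slack constraints have shadow price 0 (complementary slackness).
The binding rows give the dual system: 6·y_airtime + 2·y_design = 15 and 2·y_airtime + 2·y_design = 11.
→ y_airtime = 1 and y_design = 4.5.
Shadow price of design = 4.5.

4.5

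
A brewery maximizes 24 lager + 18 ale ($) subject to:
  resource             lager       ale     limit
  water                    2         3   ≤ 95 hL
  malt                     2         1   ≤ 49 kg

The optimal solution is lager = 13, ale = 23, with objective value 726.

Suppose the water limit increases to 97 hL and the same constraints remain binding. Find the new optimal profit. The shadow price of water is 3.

Δb = 2, so new z* = 726 + (3)·(2) = 726 + 6 = 732.

732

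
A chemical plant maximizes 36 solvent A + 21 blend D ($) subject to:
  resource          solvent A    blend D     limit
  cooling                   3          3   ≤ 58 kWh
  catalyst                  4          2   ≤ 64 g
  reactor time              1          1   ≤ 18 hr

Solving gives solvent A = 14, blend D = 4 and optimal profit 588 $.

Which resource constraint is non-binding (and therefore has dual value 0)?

cooling: 54/58 (slack 4)
catalyst: 64/64 (binding)
reactor time: 18/18 (binding)
By complementary slackness, a constraint with positive slack has shadow price 0 → cooling.

cooling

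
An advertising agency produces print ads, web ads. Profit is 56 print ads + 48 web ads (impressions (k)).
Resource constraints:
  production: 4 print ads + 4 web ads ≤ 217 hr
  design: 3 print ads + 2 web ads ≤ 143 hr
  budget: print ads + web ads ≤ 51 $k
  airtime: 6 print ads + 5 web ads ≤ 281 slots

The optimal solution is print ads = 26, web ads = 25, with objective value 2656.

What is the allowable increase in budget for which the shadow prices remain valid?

Binding constraints: budget, airtime. The basis is B = [[1,1],[6,5]] with det -1.
Per unit increase in budget, x* moves by d = (-5, 6).
The basis stays optimal until production becomes binding; allowable increase = 3.25 $k.

3.25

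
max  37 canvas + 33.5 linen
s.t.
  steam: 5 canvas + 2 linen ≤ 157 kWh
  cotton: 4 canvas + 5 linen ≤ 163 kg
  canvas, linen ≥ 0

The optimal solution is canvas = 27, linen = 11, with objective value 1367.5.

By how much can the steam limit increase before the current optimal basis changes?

Binding constraints: steam, cotton. The basis is B = [[5,2],[4,5]] with det 17.
Per unit increase in steam, x* moves by d = (0.2941, -0.2353).
The basis stays optimal until linen reaches 0; allowable increase = 46.75 kWh.

46.75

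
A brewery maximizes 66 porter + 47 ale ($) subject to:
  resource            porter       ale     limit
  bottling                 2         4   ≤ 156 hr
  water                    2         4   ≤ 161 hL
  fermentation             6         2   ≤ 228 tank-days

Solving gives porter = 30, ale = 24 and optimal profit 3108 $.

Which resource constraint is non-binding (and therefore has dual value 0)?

water

bottling: 156/156 (binding)
water: 156/161 (slack 5)
fermentation: 228/228 (binding)
By complementary slackness, a constraint with positive slack has shadow price 0 → water.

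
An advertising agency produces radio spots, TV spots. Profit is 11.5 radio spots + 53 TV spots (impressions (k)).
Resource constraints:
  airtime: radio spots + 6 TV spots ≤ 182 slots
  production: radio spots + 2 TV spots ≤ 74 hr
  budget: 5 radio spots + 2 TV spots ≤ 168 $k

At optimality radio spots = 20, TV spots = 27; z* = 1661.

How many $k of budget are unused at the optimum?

14

budget used = 5·20 + 2·27 = 154; slack = 168 − 154 = 14.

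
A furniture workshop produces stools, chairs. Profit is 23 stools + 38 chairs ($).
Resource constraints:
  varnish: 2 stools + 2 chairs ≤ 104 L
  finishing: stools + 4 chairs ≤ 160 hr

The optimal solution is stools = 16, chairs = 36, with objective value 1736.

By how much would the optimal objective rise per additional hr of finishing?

5

At the optimum: varnish uses 104 of 104 (binding); finishing uses 160 of 160 (binding).
From A_Bᵀ y = c: 2·y_varnish + 1·y_finishing = 23; 2·y_varnish + 4·y_finishing = 38.
Solving: y_varnish = 9, y_finishing = 5.
Shadow price of finishing = 5.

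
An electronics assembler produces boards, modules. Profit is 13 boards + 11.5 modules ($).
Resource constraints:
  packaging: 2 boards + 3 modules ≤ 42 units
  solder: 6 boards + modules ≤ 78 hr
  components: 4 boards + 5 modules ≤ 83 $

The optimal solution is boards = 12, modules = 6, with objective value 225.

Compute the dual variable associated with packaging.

Binding: packaging and solder. Non-binding: components (5 unused).
By complementary slackness, y = 0 for the non-binding constraint.
Dual feasibility on the basic columns requires 2·y_packaging + 6·y_solder = 13, 3·y_packaging + 1·y_solder = 11.5.
Solving: y_packaging = 3.5, y_solder = 1.
Shadow price of packaging = 3.5.

3.5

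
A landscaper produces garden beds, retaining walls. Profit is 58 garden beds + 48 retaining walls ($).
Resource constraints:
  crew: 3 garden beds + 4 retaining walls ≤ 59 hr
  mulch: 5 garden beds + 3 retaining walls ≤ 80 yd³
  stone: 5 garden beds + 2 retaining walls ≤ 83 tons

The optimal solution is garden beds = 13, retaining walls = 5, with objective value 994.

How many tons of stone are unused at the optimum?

stone used = 5·13 + 2·5 = 75; slack = 83 − 75 = 8.

8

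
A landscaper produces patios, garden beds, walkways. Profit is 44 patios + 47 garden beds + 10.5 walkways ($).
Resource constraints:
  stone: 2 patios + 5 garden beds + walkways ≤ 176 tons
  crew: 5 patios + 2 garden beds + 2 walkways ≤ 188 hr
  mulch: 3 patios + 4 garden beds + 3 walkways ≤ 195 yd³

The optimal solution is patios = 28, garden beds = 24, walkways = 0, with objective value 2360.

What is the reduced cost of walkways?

Binding: stone and crew. Non-binding: mulch (15 unused).
By complementary slackness, y = 0 for the non-binding constraint.
The binding rows give the dual system: 2·y_stone + 5·y_crew = 44 and 5·y_stone + 2·y_crew = 47.
This yields shadow prices y_stone = 7, y_crew = 6.
Reduced cost of walkways: c₃ − yᵀa₃ = 10.5 − (7·1 + 6·2) = 10.5 − 19 = -8.5.

-8.5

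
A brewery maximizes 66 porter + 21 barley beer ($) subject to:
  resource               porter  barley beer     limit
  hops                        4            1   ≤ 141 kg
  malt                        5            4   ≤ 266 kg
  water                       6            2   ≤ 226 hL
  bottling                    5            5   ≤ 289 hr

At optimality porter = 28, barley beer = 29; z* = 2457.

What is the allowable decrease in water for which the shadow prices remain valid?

Binding constraints: hops, water. The basis is B = [[4,1],[6,2]] with det 2.
Per unit decrease in water, x* moves by d = (0.5, -2).
The basis stays optimal until barley beer reaches 0; allowable decrease = 14.5 hL.

14.5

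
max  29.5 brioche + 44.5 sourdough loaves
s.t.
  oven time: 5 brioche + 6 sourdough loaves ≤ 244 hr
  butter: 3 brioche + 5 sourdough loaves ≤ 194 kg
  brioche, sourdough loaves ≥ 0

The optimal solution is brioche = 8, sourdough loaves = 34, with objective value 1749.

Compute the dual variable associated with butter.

At the optimum: oven time uses 244 of 244 (binding); butter uses 194 of 194 (binding).
The binding rows give the dual system: 5·y_oven time + 3·y_butter = 29.5 and 6·y_oven time + 5·y_butter = 44.5.
Solving: y_oven time = 2, y_butter = 6.5.
Shadow price of butter = 6.5.

6.5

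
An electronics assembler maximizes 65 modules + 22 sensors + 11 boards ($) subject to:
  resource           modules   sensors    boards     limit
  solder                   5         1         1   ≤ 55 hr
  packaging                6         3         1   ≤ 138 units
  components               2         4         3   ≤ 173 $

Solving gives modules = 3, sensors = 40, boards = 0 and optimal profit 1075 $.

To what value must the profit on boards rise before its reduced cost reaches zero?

Binding: solder and packaging. Non-binding: components (7 unused).
Slack constraints have shadow price 0 (complementary slackness).
Dual feasibility on the basic columns requires 5·y_solder + 6·y_packaging = 65, 1·y_solder + 3·y_packaging = 22.
This yields shadow prices y_solder = 7, y_packaging = 5.
boards enters the basis when its profit ≥ yᵀa₃ = 7·1 + 5·1 = 12.

12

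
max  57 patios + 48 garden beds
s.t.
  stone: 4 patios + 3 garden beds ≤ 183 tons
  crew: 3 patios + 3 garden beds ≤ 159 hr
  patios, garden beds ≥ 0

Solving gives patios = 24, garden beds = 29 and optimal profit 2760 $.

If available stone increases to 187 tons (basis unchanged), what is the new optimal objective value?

2796

Check each constraint at x*: stone 183/183 (tight); crew 159/159 (tight).
The binding rows give the dual system: 4·y_stone + 3·y_crew = 57 and 3·y_stone + 3·y_crew = 48.
→ y_stone = 9 and y_crew = 7.
Δz = y_stone·Δb = 9 × (4) = 36, so new z* = 2760 + 36 = 2796.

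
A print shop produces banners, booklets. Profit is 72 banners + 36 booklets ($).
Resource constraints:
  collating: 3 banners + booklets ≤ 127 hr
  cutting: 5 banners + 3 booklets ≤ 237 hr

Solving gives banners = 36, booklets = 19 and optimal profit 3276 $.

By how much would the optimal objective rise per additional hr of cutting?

9

At the optimum: collating uses 127 of 127 (binding); cutting uses 237 of 237 (binding).
The binding rows give the dual system: 3·y_collating + 5·y_cutting = 72 and 1·y_collating + 3·y_cutting = 36.
This yields shadow prices y_collating = 9, y_cutting = 9.
Shadow price of cutting = 9.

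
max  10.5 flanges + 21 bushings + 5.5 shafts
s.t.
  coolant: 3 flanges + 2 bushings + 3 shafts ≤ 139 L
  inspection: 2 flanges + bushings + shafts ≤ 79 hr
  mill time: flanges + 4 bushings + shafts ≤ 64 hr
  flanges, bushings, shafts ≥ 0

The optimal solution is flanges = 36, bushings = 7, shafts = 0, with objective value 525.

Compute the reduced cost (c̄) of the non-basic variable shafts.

Check each constraint at x*: coolant 122/139 (slack 17); inspection 79/79 (tight); mill time 64/64 (tight).
By complementary slackness, y = 0 for the non-binding constraint.
Dual feasibility on the basic columns requires 2·y_inspection + 1·y_mill time = 10.5, 1·y_inspection + 4·y_mill time = 21.
→ y_inspection = 3 and y_mill time = 4.5.
Reduced cost of shafts: c₃ − yᵀa₃ = 5.5 − (3·1 + 4.5·1) = 5.5 − 7.5 = -2.

-2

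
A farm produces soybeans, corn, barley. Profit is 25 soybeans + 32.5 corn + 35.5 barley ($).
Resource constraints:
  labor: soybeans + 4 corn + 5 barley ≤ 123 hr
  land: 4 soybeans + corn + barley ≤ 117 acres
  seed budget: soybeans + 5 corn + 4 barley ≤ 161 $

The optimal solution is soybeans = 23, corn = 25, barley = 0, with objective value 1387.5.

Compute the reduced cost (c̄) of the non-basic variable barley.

-4

Binding: labor and land. Non-binding: seed budget (13 unused).
By complementary slackness, y = 0 for the non-binding constraint.
The binding rows give the dual system: 1·y_labor + 4·y_land = 25 and 4·y_labor + 1·y_land = 32.5.
Solving: y_labor = 7, y_land = 4.5.
Reduced cost of barley: c₃ − yᵀa₃ = 35.5 − (7·5 + 4.5·1) = 35.5 − 39.5 = -4.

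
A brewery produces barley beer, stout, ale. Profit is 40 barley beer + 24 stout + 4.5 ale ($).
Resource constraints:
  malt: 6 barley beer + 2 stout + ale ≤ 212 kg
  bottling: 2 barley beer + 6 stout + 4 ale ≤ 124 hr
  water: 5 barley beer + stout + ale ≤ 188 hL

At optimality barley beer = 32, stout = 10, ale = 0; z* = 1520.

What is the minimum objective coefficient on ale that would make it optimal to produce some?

14

Check each constraint at x*: malt 212/212 (tight); bottling 124/124 (tight); water 170/188 (slack 18).
Slack constraints have shadow price 0 (complementary slackness).
From A_Bᵀ y = c: 6·y_malt + 2·y_bottling = 40; 2·y_malt + 6·y_bottling = 24.
This yields shadow prices y_malt = 6, y_bottling = 2.
ale enters the basis when its profit ≥ yᵀa₃ = 6·1 + 2·4 = 14.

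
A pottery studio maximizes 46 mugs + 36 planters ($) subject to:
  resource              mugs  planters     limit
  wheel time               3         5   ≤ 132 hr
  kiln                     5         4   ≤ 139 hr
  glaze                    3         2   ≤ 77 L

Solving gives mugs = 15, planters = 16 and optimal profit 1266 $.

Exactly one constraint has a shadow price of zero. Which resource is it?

wheel time

wheel time: 125/132 (slack 7)
kiln: 139/139 (binding)
glaze: 77/77 (binding)
By complementary slackness, a constraint with positive slack has shadow price 0 → wheel time.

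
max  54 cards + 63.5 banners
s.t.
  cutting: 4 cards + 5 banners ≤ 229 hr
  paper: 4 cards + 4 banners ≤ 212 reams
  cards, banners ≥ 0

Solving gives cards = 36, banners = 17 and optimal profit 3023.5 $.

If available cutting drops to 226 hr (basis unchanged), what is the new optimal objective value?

At the optimum: cutting uses 229 of 229 (binding); paper uses 212 of 212 (binding).
From A_Bᵀ y = c: 4·y_cutting + 4·y_paper = 54; 5·y_cutting + 4·y_paper = 63.5.
Solving: y_cutting = 9.5, y_paper = 4.
Δz = y_cutting·Δb = 9.5 × (-3) = -28.5, so new z* = 3023.5 − 28.5 = 2995.

2995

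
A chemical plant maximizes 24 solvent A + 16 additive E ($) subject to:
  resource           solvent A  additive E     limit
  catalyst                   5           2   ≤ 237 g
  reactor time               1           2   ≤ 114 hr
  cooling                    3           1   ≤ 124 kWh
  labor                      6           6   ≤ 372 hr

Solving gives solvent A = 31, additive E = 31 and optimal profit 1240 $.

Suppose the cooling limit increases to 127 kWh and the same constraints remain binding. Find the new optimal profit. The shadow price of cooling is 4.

1252

Δb = 3, so new z* = 1240 + (4)·(3) = 1240 + 12 = 1252.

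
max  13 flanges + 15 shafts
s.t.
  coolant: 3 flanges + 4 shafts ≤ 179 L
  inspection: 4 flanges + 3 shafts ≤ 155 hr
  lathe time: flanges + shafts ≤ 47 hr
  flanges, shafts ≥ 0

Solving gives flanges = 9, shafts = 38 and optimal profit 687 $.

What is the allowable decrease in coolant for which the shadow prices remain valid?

5

Binding constraints: coolant, lathe time. The basis is B = [[3,4],[1,1]] with det -1.
Per unit decrease in coolant, x* moves by d = (1, -1).
The basis stays optimal until inspection becomes binding; allowable decrease = 5 L.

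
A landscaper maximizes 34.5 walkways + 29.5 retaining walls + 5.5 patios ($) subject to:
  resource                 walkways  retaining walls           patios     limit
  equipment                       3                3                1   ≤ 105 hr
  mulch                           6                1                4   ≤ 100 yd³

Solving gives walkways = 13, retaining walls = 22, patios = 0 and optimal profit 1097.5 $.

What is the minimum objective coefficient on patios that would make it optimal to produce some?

13.5

At the optimum: equipment uses 105 of 105 (binding); mulch uses 100 of 100 (binding).
The binding rows give the dual system: 3·y_equipment + 6·y_mulch = 34.5 and 3·y_equipment + 1·y_mulch = 29.5.
→ y_equipment = 9.5 and y_mulch = 1.
patios enters the basis when its profit ≥ yᵀa₃ = 9.5·1 + 1·4 = 13.5.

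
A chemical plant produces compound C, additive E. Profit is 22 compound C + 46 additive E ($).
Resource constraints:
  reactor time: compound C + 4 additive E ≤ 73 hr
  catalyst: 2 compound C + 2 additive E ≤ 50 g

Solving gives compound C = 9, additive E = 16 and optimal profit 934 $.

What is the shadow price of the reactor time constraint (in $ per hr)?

Both reactor time and catalyst are binding at x*.
Dual feasibility on the basic columns requires 1·y_reactor time + 2·y_catalyst = 22, 4·y_reactor time + 2·y_catalyst = 46.
This yields shadow prices y_reactor time = 8, y_catalyst = 7.
Shadow price of reactor time = 8.

8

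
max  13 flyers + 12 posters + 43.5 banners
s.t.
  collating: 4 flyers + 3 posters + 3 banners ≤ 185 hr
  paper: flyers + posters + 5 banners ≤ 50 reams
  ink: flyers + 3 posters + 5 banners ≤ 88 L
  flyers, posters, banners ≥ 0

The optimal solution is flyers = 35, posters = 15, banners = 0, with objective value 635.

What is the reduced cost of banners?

Check each constraint at x*: collating 185/185 (tight); paper 50/50 (tight); ink 80/88 (slack 8).
By complementary slackness, y = 0 for the non-binding constraint.
The binding rows give the dual system: 4·y_collating + 1·y_paper = 13 and 3·y_collating + 1·y_paper = 12.
→ y_collating = 1 and y_paper = 9.
Reduced cost of banners: c₃ − yᵀa₃ = 43.5 − (1·3 + 9·5) = 43.5 − 48 = -4.5.

-4.5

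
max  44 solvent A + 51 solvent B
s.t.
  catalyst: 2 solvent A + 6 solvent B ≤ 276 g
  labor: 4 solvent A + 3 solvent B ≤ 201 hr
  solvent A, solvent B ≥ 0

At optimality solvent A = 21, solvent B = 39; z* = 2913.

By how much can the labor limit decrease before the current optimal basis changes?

63

Binding constraints: catalyst, labor. The basis is B = [[2,6],[4,3]] with det -18.
Per unit decrease in labor, x* moves by d = (-0.3333, 0.1111).
The basis stays optimal until solvent A reaches 0; allowable decrease = 63 hr.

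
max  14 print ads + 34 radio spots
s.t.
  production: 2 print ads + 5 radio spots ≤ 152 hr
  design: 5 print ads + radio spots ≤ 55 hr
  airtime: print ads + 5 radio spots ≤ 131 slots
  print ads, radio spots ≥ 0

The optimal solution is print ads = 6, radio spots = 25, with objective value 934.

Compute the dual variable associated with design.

At the optimum: production uses 137 of 152 (slack = 15); design uses 55 of 55 (binding); airtime uses 131 of 131 (binding).
Since production is not tight, its dual is 0.
The binding rows give the dual system: 5·y_design + 1·y_airtime = 14 and 1·y_design + 5·y_airtime = 34.
Solving: y_design = 1.5, y_airtime = 6.5.
Shadow price of design = 1.5.

1.5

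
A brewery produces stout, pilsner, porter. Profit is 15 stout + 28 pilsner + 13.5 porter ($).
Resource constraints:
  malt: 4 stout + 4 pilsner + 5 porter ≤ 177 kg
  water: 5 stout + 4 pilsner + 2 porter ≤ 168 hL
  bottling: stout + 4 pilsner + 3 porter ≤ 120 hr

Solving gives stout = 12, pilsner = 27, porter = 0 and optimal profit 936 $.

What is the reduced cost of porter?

-5.5

At the optimum: malt uses 156 of 177 (slack = 21); water uses 168 of 168 (binding); bottling uses 120 of 120 (binding).
Since malt is not tight, its dual is 0.
From A_Bᵀ y = c: 5·y_water + 1·y_bottling = 15; 4·y_water + 4·y_bottling = 28.
Solving: y_water = 2, y_bottling = 5.
Reduced cost of porter: c₃ − yᵀa₃ = 13.5 − (2·2 + 5·3) = 13.5 − 19 = -5.5.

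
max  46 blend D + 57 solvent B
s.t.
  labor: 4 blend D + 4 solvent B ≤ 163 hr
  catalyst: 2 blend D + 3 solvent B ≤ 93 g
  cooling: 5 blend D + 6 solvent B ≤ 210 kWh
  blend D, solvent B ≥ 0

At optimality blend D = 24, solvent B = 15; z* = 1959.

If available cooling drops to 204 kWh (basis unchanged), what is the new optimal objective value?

1911

At the optimum: labor uses 156 of 163 (slack = 7); catalyst uses 93 of 93 (binding); cooling uses 210 of 210 (binding).
By complementary slackness, y = 0 for the non-binding constraint.
From A_Bᵀ y = c: 2·y_catalyst + 5·y_cooling = 46; 3·y_catalyst + 6·y_cooling = 57.
→ y_catalyst = 3 and y_cooling = 8.
Δz = y_cooling·Δb = 8 × (-6) = -48, so new z* = 1959 − 48 = 1911.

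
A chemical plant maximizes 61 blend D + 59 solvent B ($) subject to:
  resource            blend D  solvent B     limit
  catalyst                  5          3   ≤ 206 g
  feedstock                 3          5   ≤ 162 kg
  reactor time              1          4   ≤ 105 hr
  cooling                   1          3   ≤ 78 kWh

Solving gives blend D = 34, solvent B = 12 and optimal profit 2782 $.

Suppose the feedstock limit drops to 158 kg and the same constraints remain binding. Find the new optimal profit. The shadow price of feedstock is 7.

Δb = -4, so new z* = 2782 + (7)·(-4) = 2782 − 28 = 2754.

2754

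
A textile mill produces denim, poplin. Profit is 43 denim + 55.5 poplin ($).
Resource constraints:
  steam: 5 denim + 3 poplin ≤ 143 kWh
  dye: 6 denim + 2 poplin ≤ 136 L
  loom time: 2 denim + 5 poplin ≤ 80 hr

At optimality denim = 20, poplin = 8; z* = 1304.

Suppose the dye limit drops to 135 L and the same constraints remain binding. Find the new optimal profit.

1300

At the optimum: steam uses 124 of 143 (slack = 19); dye uses 136 of 136 (binding); loom time uses 80 of 80 (binding).
By complementary slackness, y = 0 for the non-binding constraint.
From A_Bᵀ y = c: 6·y_dye + 2·y_loom time = 43; 2·y_dye + 5·y_loom time = 55.5.
This yields shadow prices y_dye = 4, y_loom time = 9.5.
Δz = y_dye·Δb = 4 × (-1) = -4, so new z* = 1304 − 4 = 1300.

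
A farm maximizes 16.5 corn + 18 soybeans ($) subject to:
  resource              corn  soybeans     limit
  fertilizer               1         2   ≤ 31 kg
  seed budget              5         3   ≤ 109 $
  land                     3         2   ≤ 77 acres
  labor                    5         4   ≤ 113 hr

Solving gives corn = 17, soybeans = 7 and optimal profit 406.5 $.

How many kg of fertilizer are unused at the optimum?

0

fertilizer used = 1·17 + 2·7 = 31; slack = 31 − 31 = 0.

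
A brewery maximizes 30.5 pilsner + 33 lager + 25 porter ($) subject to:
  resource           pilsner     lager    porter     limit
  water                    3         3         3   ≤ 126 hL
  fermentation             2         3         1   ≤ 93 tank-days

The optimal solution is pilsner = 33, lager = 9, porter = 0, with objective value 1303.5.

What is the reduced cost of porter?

Check each constraint at x*: water 126/126 (tight); fermentation 93/93 (tight).
Dual feasibility on the basic columns requires 3·y_water + 2·y_fermentation = 30.5, 3·y_water + 3·y_fermentation = 33.
Solving: y_water = 8.5, y_fermentation = 2.5.
Reduced cost of porter: c₃ − yᵀa₃ = 25 − (8.5·3 + 2.5·1) = 25 − 28 = -3.

-3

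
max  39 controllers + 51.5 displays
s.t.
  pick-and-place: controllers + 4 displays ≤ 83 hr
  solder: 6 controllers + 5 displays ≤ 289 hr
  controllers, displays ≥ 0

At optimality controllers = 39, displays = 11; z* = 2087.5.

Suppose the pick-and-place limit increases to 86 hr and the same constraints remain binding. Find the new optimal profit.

Both pick-and-place and solder are binding at x*.
The binding rows give the dual system: 1·y_pick-and-place + 6·y_solder = 39 and 4·y_pick-and-place + 5·y_solder = 51.5.
This yields shadow prices y_pick-and-place = 6, y_solder = 5.5.
Δz = y_pick-and-place·Δb = 6 × (3) = 18, so new z* = 2087.5 + 18 = 2105.5.

2105.5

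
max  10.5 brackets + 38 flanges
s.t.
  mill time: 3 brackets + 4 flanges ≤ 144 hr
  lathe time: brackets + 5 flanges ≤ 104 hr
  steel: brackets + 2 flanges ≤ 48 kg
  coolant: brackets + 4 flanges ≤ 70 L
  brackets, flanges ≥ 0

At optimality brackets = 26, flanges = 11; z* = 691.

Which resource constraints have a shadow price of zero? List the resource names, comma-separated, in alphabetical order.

lathe time, mill time

mill time: 122/144 (slack 22)
lathe time: 81/104 (slack 23)
steel: 48/48 (binding)
coolant: 70/70 (binding)
By complementary slackness, a constraint with positive slack has shadow price 0 → lathe time, mill time.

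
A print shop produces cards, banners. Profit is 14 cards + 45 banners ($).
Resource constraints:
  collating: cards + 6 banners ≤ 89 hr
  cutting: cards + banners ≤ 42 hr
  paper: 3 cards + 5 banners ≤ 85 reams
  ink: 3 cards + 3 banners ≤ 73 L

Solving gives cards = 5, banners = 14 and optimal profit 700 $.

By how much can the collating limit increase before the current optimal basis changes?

Binding constraints: collating, paper. The basis is B = [[1,6],[3,5]] with det -13.
Per unit increase in collating, x* moves by d = (-0.3846, 0.2308).
The basis stays optimal until cards reaches 0; allowable increase = 13 hr.

13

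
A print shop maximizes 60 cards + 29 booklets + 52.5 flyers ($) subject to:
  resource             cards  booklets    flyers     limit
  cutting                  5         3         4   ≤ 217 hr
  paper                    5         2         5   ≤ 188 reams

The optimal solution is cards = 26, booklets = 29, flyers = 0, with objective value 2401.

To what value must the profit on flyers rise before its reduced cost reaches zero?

At the optimum: cutting uses 217 of 217 (binding); paper uses 188 of 188 (binding).
Dual feasibility on the basic columns requires 5·y_cutting + 5·y_paper = 60, 3·y_cutting + 2·y_paper = 29.
→ y_cutting = 5 and y_paper = 7.
flyers enters the basis when its profit ≥ yᵀa₃ = 5·4 + 7·5 = 55.

55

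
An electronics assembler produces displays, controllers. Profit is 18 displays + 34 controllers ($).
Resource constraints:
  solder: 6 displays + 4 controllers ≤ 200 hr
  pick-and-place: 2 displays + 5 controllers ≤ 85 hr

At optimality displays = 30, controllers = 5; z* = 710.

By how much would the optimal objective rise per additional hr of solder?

Both solder and pick-and-place are binding at x*.
Dual feasibility on the basic columns requires 6·y_solder + 2·y_pick-and-place = 18, 4·y_solder + 5·y_pick-and-place = 34.
Solving: y_solder = 1, y_pick-and-place = 6.
Shadow price of solder = 1.

1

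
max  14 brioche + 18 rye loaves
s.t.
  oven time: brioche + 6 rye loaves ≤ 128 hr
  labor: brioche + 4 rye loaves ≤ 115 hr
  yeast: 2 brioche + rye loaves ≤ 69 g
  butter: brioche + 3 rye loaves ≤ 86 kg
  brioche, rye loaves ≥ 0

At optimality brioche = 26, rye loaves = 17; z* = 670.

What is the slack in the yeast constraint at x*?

0

yeast used = 2·26 + 1·17 = 69; slack = 69 − 69 = 0.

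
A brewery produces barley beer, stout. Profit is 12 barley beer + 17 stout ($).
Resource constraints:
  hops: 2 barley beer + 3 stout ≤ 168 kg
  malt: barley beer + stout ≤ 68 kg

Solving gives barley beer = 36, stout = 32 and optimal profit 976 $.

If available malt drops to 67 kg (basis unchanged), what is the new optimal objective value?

974

Both hops and malt are binding at x*.
Dual feasibility on the basic columns requires 2·y_hops + 1·y_malt = 12, 3·y_hops + 1·y_malt = 17.
Solving: y_hops = 5, y_malt = 2.
Δz = y_malt·Δb = 2 × (-1) = -2, so new z* = 976 − 2 = 974.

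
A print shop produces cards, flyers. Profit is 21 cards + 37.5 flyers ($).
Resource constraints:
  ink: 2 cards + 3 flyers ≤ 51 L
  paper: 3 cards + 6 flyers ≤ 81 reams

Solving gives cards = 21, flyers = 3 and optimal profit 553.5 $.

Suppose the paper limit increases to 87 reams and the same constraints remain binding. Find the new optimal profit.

At the optimum: ink uses 51 of 51 (binding); paper uses 81 of 81 (binding).
From A_Bᵀ y = c: 2·y_ink + 3·y_paper = 21; 3·y_ink + 6·y_paper = 37.5.
→ y_ink = 4.5 and y_paper = 4.
Δz = y_paper·Δb = 4 × (6) = 24, so new z* = 553.5 + 24 = 577.5.

577.5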